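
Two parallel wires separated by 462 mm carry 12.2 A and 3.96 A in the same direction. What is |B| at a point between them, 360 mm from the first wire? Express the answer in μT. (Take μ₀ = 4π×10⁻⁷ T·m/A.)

B ≈ 0.987 μT

Each long wire gives B = μ₀I/(2πd). Distances are d₁ = 0.36 m and d₂ = 0.102 m.
B₁ = 6.78×10⁻⁶ T, B₂ = 7.76×10⁻⁶ T.
Between parallel currents the two contributions point in opposite directions, so they subtract. B = |B₁ − B₂| = |6.78×10⁻⁶ − 7.76×10⁻⁶| = 9.87×10⁻⁷ T.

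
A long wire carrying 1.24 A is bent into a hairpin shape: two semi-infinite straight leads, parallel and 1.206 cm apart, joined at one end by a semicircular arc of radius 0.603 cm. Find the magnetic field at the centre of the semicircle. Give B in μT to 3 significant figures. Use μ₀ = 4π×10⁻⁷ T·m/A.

B ≈ 106 μT

The semicircular arc contributes B_arc = μ₀I·π/(4πR) = μ₀I/(4R) = 6.46×10⁻⁵ T.
Each semi-infinite lead is at perpendicular distance R = 0.00603 m from the centre, with the perpendicular foot at its near end, so it contributes μ₀I/(4πR); both point the same way, together 4.11×10⁻⁵ T.
Arc and leads all point the same direction: B = 6.46×10⁻⁵ + 4.11×10⁻⁵ = 1.06×10⁻⁴ T.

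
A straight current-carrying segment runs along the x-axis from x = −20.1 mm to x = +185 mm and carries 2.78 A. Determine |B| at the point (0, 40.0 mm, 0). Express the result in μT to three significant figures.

For a finite straight segment, B = (μ₀I/4πd)(sinθ₁ + sinθ₂), where θ₁, θ₂ are the angles from the perpendicular to each end.
The perpendicular distance is d = 0.04 m; the end-offsets along the wire are a = 0.0201 m and b = 0.185 m.
sinθ₁ = 0.0201/√(0.0201²+0.04²) = 0.4490; sinθ₂ = 0.185/√(0.185²+0.04²) = 0.9774.
B = (4π×10⁻⁷ × 2.78) / (4π × 0.04) × (0.4490 + 0.9774) = 9.91×10⁻⁶ T.

B ≈ 9.91 μT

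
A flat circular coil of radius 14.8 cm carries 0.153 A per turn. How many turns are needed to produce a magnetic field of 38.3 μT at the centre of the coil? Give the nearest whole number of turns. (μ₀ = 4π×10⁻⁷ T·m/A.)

For an N-turn coil, B = Nμ₀I/(2R). A single turn gives B₁ = 6.50×10⁻⁷ T with R = 0.148 m.
N = B/B₁ = 3.83×10⁻⁵ / 6.50×10⁻⁷ = 58.96.

N = 59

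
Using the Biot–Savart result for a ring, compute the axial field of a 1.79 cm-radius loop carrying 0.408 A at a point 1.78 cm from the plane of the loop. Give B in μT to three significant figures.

On the axis of a circular loop, B = μ₀IR² / [2(R²+z²)^(3/2)].
R² + z² = (0.0179)² + (0.0178)² = 0.0006373 m², and (R²+z²)^(3/2) = 1.61×10⁻⁵ m³.
B = (4π×10⁻⁷ × 0.408 × 0.0003204) / (2 × 1.61×10⁻⁵) = 5.11×10⁻⁶ T.

B ≈ 5.11 μT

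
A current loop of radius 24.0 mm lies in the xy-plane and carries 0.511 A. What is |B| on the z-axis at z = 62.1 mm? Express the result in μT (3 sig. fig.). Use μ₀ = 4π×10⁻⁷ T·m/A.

On the axis of a circular loop, B = μ₀IR² / [2(R²+z²)^(3/2)].
R² + z² = (0.024)² + (0.0621)² = 0.004432 m², and (R²+z²)^(3/2) = 2.95×10⁻⁴ m³.
B = (4π×10⁻⁷ × 0.511 × 0.000576) / (2 × 2.95×10⁻⁴) = 6.27×10⁻⁷ T.

B ≈ 0.627 μT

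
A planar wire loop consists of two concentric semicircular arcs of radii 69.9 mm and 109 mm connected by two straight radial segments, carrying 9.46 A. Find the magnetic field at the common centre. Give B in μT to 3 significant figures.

The radial connectors point toward the centre, so dl × r̂ = 0 and they contribute nothing.
Each semicircle gives μ₀I/(4R): inner arc 4.25×10⁻⁵ T, outer arc 2.73×10⁻⁵ T.
The two arcs carry current in opposite angular senses, so their fields oppose: B = |4.25×10⁻⁵ − 2.73×10⁻⁵| = 1.53×10⁻⁵ T.

B ≈ 15.3 μT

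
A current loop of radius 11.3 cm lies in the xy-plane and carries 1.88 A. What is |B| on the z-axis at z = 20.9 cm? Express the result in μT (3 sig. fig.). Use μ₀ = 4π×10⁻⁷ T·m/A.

B ≈ 1.12 μT

On the axis of a circular loop, B = μ₀IR² / [2(R²+z²)^(3/2)].
R² + z² = (0.113)² + (0.209)² = 0.05645 m², and (R²+z²)^(3/2) = 1.34×10⁻² m³.
B = (4π×10⁻⁷ × 1.88 × 0.01277) / (2 × 1.34×10⁻²) = 1.12×10⁻⁶ T.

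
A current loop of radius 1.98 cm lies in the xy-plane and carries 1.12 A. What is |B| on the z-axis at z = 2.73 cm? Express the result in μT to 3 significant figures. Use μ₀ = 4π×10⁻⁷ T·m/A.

B ≈ 7.19 μT

On the axis of a circular loop, B = μ₀IR² / [2(R²+z²)^(3/2)].
R² + z² = (0.0198)² + (0.0273)² = 0.001137 m², and (R²+z²)^(3/2) = 3.84×10⁻⁵ m³.
B = (4π×10⁻⁷ × 1.12 × 0.000392) / (2 × 3.84×10⁻⁵) = 7.19×10⁻⁶ T.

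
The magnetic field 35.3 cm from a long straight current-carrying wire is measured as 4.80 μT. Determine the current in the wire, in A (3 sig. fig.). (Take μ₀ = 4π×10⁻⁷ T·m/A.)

For a long straight wire B = μ₀I/(2πd), so I = 2πdB/μ₀.
I = 2π × 0.353 × 4.80×10⁻⁶ / (4π×10⁻⁷) = 8.47 A.

I ≈ 8.47 A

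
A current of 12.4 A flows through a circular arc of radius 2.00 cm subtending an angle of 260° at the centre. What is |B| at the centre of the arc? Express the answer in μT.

The Biot–Savart field of a circular arc at its centre is B = μ₀Iφ/(4πR), with φ = 4.538 rad.
B = (4π×10⁻⁷ × 12.4 × 4.538) / (4π × 0.02) = 2.81×10⁻⁴ T.

B ≈ 281 μT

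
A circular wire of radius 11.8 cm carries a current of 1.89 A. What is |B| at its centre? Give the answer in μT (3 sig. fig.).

At the centre of a circular loop the Biot–Savart law gives B = μ₀I/(2R).
B = (4π×10⁻⁷ × 1.89) / (2 × 0.118) = 1.01×10⁻⁵ T.

B ≈ 10.1 μT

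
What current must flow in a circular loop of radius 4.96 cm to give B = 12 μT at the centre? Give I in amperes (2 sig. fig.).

At the centre of a circular loop B = μ₀I/(2R), so I = 2RB/μ₀.
With R = 0.0496 m, I = 2 × 0.0496 × 1.20×10⁻⁵ / (4π×10⁻⁷) = 0.947 A.

I ≈ 0.95 A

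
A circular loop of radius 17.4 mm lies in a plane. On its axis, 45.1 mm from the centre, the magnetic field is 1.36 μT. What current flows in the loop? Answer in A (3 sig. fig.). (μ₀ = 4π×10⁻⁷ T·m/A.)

On the axis of a loop, B = μ₀IR²/[2(R²+z²)^(3/2)], so I = 2B(R²+z²)^(3/2)/(μ₀R²).
R² + z² = 0.0003028 + 0.002034 = 0.002337 m²; raised to 3/2 gives 1.13×10⁻⁴ m³.
I = 2 × 1.36×10⁻⁶ × 1.13×10⁻⁴ / (1.26×10⁻⁶ × 0.0003028) = 0.808 A.

I ≈ 0.808 A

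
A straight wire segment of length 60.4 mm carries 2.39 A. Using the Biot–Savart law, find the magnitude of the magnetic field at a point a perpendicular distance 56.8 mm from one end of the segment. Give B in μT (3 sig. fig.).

For a finite straight segment, B = (μ₀I/4πd)(sinθ₁ + sinθ₂), where θ₁, θ₂ are the angles from the perpendicular to each end.
The perpendicular foot is at one end, so the two end-offsets along the wire are 0 and L = 0.0604 m.
sinθ₁ = 0/√(0²+0.0568²) = 0.0000; sinθ₂ = 0.0604/√(0.0604²+0.0568²) = 0.7285.
B = (4π×10⁻⁷ × 2.39) / (4π × 0.0568) × (0.0000 + 0.7285) = 3.07×10⁻⁶ T.

B ≈ 3.07 μT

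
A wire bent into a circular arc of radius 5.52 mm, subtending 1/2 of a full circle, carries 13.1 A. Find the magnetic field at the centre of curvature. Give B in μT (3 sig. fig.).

B ≈ 746 μT

The Biot–Savart field of a circular arc at its centre is B = μ₀Iφ/(4πR), with φ = 3.142 rad.
B = (4π×10⁻⁷ × 13.1 × 3.142) / (4π × 0.00552) = 7.46×10⁻⁴ T.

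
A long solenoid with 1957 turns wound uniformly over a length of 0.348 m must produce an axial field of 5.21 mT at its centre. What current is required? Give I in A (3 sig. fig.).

I ≈ 0.737 A

Inside a long solenoid B = μ₀nI with n = 5624 m⁻¹, so I = B/(μ₀n).
I = 5.21×10⁻³ / (4π×10⁻⁷ × 5624) = 0.737 A.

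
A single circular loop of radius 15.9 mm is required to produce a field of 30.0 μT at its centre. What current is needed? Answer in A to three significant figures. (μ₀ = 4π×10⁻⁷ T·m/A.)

I ≈ 0.759 A

At the centre of a circular loop B = μ₀I/(2R), so I = 2RB/μ₀.
With R = 0.0159 m, I = 2 × 0.0159 × 3.00×10⁻⁵ / (4π×10⁻⁷) = 0.759 A.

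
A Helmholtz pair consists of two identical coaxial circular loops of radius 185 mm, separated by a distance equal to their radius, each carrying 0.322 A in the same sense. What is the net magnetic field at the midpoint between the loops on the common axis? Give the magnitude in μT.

Each loop contributes B = μ₀IR²/[2(R²+z²)^(3/2)] on the axis, with z measured from that loop.
Loop 1 (z = 0.0925 m): B₁ = 7.83×10⁻⁷ T. Loop 2 (z = 0.0925 m): B₂ = 7.83×10⁻⁷ T.
The fields add: B = B₁ + B₂ = 1.57×10⁻⁶ T.

B ≈ 1.57 μT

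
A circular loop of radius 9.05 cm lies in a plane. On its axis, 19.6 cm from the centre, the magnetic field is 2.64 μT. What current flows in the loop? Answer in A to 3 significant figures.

On the axis of a loop, B = μ₀IR²/[2(R²+z²)^(3/2)], so I = 2B(R²+z²)^(3/2)/(μ₀R²).
R² + z² = 0.00819 + 0.03842 = 0.04661 m²; raised to 3/2 gives 1.01×10⁻² m³.
I = 2 × 2.64×10⁻⁶ × 1.01×10⁻² / (1.26×10⁻⁶ × 0.00819) = 5.16 A.

I ≈ 5.16 A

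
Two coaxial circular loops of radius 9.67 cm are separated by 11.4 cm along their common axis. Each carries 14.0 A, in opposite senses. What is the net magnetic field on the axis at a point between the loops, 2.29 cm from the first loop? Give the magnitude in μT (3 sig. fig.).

B ≈ 48.7 μT

Each loop contributes B = μ₀IR²/[2(R²+z²)^(3/2)] on the axis, with z measured from that loop.
Loop 1 (z = 0.0229 m): B₁ = 8.38×10⁻⁵ T. Loop 2 (z = 0.0911 m): B₂ = 3.51×10⁻⁵ T.
The fields oppose: B = |B₁ − B₂| = 4.87×10⁻⁵ T.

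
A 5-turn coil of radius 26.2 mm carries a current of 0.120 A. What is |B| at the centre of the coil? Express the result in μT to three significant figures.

B ≈ 14.4 μT

For an N-turn flat coil, B = Nμ₀I/(2R) with R = 0.0262 m.
B = 5 × 2.88×10⁻⁶ T = 1.44×10⁻⁵ T.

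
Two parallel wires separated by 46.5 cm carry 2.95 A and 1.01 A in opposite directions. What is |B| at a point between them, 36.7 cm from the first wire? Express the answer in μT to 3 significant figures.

B ≈ 3.67 μT

Each long wire gives B = μ₀I/(2πd). Distances are d₁ = 0.367 m and d₂ = 0.098 m.
B₁ = 1.61×10⁻⁶ T, B₂ = 2.06×10⁻⁶ T.
Between antiparallel currents both contributions point the same way, so they add. B = B₁ + B₂ = 1.61×10⁻⁶ + 2.06×10⁻⁶ = 3.67×10⁻⁶ T.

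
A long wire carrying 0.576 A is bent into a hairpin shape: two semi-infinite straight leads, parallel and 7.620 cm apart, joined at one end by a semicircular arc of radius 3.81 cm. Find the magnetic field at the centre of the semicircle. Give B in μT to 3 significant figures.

B ≈ 7.77 μT

The semicircular arc contributes B_arc = μ₀I·π/(4πR) = μ₀I/(4R) = 4.75×10⁻⁶ T.
Each semi-infinite lead is at perpendicular distance R = 0.0381 m from the centre, with the perpendicular foot at its near end, so it contributes μ₀I/(4πR); both point the same way, together 3.02×10⁻⁶ T.
Arc and leads all point the same direction: B = 4.75×10⁻⁶ + 3.02×10⁻⁶ = 7.77×10⁻⁶ T.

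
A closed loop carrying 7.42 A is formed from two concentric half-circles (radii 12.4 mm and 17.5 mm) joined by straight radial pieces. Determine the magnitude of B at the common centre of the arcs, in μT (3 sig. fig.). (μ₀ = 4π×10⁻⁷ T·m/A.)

The radial connectors point toward the centre, so dl × r̂ = 0 and they contribute nothing.
Each semicircle gives μ₀I/(4R): inner arc 1.88×10⁻⁴ T, outer arc 1.33×10⁻⁴ T.
The two arcs carry current in opposite angular senses, so their fields oppose: B = |1.88×10⁻⁴ − 1.33×10⁻⁴| = 5.48×10⁻⁵ T.

B ≈ 54.8 μT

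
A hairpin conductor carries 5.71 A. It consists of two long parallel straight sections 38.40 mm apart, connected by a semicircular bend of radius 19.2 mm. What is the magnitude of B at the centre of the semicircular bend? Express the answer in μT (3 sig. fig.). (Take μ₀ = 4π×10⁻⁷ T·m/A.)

B ≈ 153 μT

The semicircular arc contributes B_arc = μ₀I·π/(4πR) = μ₀I/(4R) = 9.34×10⁻⁵ T.
Each semi-infinite lead is at perpendicular distance R = 0.0192 m from the centre, with the perpendicular foot at its near end, so it contributes μ₀I/(4πR); both point the same way, together 5.95×10⁻⁵ T.
Arc and leads all point the same direction: B = 9.34×10⁻⁵ + 5.95×10⁻⁵ = 1.53×10⁻⁴ T.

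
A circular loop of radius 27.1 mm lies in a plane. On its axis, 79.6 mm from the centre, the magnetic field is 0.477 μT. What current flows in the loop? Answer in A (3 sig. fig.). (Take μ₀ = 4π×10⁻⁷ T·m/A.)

On the axis of a loop, B = μ₀IR²/[2(R²+z²)^(3/2)], so I = 2B(R²+z²)^(3/2)/(μ₀R²).
R² + z² = 0.0007344 + 0.006336 = 0.007071 m²; raised to 3/2 gives 5.95×10⁻⁴ m³.
I = 2 × 4.77×10⁻⁷ × 5.95×10⁻⁴ / (1.26×10⁻⁶ × 0.0007344) = 0.615 A.

I ≈ 0.615 A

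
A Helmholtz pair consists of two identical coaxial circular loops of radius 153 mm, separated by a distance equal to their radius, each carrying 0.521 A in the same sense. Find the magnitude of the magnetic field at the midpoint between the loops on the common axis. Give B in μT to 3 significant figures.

B ≈ 3.06 μT

Each loop contributes B = μ₀IR²/[2(R²+z²)^(3/2)] on the axis, with z measured from that loop.
Loop 1 (z = 0.0765 m): B₁ = 1.53×10⁻⁶ T. Loop 2 (z = 0.0765 m): B₂ = 1.53×10⁻⁶ T.
The fields add: B = B₁ + B₂ = 3.06×10⁻⁶ T.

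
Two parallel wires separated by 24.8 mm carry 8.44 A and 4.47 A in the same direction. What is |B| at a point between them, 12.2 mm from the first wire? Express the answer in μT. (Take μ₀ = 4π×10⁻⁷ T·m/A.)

B ≈ 67.4 μT

Each long wire gives B = μ₀I/(2πd). Distances are d₁ = 0.0122 m and d₂ = 0.0126 m.
B₁ = 1.38×10⁻⁴ T, B₂ = 7.10×10⁻⁵ T.
Between parallel currents the two contributions point in opposite directions, so they subtract. B = |B₁ − B₂| = |1.38×10⁻⁴ − 7.10×10⁻⁵| = 6.74×10⁻⁵ T.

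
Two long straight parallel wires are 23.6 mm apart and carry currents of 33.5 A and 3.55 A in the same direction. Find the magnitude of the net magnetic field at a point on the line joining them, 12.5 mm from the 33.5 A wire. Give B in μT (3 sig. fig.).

B ≈ 472 μT

Each long wire gives B = μ₀I/(2πd). Distances are d₁ = 0.0125 m and d₂ = 0.0111 m.
B₁ = 5.36×10⁻⁴ T, B₂ = 6.40×10⁻⁵ T.
Between parallel currents the two contributions point in opposite directions, so they subtract. B = |B₁ − B₂| = |5.36×10⁻⁴ − 6.40×10⁻⁵| = 4.72×10⁻⁴ T.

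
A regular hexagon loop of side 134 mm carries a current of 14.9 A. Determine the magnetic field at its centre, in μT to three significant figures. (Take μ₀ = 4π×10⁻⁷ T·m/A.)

B ≈ 77.0 μT

Each side is a finite straight segment at perpendicular distance d = a/(2 tan(π/6)) = 0.116 m from the centre, with end-angles ±π/6.
One side contributes B₁ = (μ₀I/4πd)·2 sin(π/6) = 1.28×10⁻⁵ T.
All 6 sides add in the same direction: B = 6 × 1.28×10⁻⁵ = 7.70×10⁻⁵ T.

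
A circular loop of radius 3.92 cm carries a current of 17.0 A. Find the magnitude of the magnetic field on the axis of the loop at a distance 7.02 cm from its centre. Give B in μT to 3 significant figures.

On the axis of a circular loop, B = μ₀IR² / [2(R²+z²)^(3/2)].
R² + z² = (0.0392)² + (0.0702)² = 0.006465 m², and (R²+z²)^(3/2) = 5.20×10⁻⁴ m³.
B = (4π×10⁻⁷ × 17.0 × 0.001537) / (2 × 5.20×10⁻⁴) = 3.16×10⁻⁵ T.

B ≈ 31.6 μT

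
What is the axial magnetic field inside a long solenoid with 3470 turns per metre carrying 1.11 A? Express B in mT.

Inside a long solenoid, B = μ₀nI with n = 3470 turns/m.
B = 4π×10⁻⁷ × 3470 × 1.11 = 4.84×10⁻³ T.

B ≈ 4.84 mT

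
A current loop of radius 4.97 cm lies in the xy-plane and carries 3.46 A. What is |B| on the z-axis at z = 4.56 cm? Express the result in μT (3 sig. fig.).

On the axis of a circular loop, B = μ₀IR² / [2(R²+z²)^(3/2)].
R² + z² = (0.0497)² + (0.0456)² = 0.004549 m², and (R²+z²)^(3/2) = 3.07×10⁻⁴ m³.
B = (4π×10⁻⁷ × 3.46 × 0.00247) / (2 × 3.07×10⁻⁴) = 1.75×10⁻⁵ T.

B ≈ 17.5 μT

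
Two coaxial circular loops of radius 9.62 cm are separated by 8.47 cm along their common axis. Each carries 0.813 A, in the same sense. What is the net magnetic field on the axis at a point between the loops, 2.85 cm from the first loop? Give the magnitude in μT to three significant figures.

B ≈ 8.10 μT

Each loop contributes B = μ₀IR²/[2(R²+z²)^(3/2)] on the axis, with z measured from that loop.
Loop 1 (z = 0.0285 m): B₁ = 4.68×10⁻⁶ T. Loop 2 (z = 0.0562 m): B₂ = 3.42×10⁻⁶ T.
The fields add: B = B₁ + B₂ = 8.10×10⁻⁶ T.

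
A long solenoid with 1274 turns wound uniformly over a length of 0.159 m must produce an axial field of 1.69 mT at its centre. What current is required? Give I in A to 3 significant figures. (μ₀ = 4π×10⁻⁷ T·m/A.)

I ≈ 0.168 A

Inside a long solenoid B = μ₀nI with n = 8013 m⁻¹, so I = B/(μ₀n).
I = 1.69×10⁻³ / (4π×10⁻⁷ × 8013) = 0.168 A.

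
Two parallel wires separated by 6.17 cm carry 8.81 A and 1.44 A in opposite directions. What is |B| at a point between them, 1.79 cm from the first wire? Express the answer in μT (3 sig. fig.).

Each long wire gives B = μ₀I/(2πd). Distances are d₁ = 0.0179 m and d₂ = 0.0438 m.
B₁ = 9.84×10⁻⁵ T, B₂ = 6.58×10⁻⁶ T.
Between antiparallel currents both contributions point the same way, so they add. B = B₁ + B₂ = 9.84×10⁻⁵ + 6.58×10⁻⁶ = 1.05×10⁻⁴ T.

B ≈ 105 μT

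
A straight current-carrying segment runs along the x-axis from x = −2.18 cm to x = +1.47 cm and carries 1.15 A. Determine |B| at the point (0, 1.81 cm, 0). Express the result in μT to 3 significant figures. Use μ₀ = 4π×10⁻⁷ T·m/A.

For a finite straight segment, B = (μ₀I/4πd)(sinθ₁ + sinθ₂), where θ₁, θ₂ are the angles from the perpendicular to each end.
The perpendicular distance is d = 0.0181 m; the end-offsets along the wire are a = 0.0218 m and b = 0.0147 m.
sinθ₁ = 0.0218/√(0.0218²+0.0181²) = 0.7694; sinθ₂ = 0.0147/√(0.0147²+0.0181²) = 0.6304.
B = (4π×10⁻⁷ × 1.15) / (4π × 0.0181) × (0.7694 + 0.6304) = 8.89×10⁻⁶ T.

B ≈ 8.89 μT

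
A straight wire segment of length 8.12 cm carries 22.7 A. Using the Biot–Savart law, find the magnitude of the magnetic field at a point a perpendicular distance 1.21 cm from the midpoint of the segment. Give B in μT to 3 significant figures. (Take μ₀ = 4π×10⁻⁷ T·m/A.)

For a finite straight segment, B = (μ₀I/4πd)(sinθ₁ + sinθ₂), where θ₁, θ₂ are the angles from the perpendicular to each end.
The perpendicular from the point meets the wire at its midpoint, so each end is L/2 = 0.0406 m away along the wire.
sinθ₁ = 0.0406/√(0.0406²+0.0121²) = 0.9583; sinθ₂ = 0.0406/√(0.0406²+0.0121²) = 0.9583.
B = (4π×10⁻⁷ × 22.7) / (4π × 0.0121) × (0.9583 + 0.9583) = 3.60×10⁻⁴ T.

B ≈ 360 μT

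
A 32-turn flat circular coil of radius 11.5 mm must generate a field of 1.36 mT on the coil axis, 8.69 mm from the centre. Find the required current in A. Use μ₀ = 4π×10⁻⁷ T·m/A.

I ≈ 1.53 A

For an N-turn coil, B = Nμ₀IR²/[2(R²+z²)^(3/2)] with R = 0.0115 m, z = 0.00869 m, so I = 2B(R²+z²)^(3/2)/(Nμ₀R²) = 2 × 1.36×10⁻³ × 2.99×10⁻⁶ / (32 × 4π×10⁻⁷ × 0.0001322) = 1.53 A.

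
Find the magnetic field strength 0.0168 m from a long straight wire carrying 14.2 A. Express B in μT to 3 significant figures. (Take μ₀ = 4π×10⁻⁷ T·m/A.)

For an infinitely long straight wire, B = μ₀I/(2πd).
B = (4π×10⁻⁷ × 14.2) / (2π × 0.0168) = 1.69×10⁻⁴ T.

B ≈ 169 μT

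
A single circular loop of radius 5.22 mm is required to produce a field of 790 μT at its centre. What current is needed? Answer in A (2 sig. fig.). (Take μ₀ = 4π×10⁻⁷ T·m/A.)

At the centre of a circular loop B = μ₀I/(2R), so I = 2RB/μ₀.
With R = 0.00522 m, I = 2 × 0.00522 × 7.90×10⁻⁴ / (4π×10⁻⁷) = 6.56 A.

I ≈ 6.6 A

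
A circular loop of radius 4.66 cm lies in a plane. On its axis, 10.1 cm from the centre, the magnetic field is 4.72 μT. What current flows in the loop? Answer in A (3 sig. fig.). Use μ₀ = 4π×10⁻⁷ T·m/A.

On the axis of a loop, B = μ₀IR²/[2(R²+z²)^(3/2)], so I = 2B(R²+z²)^(3/2)/(μ₀R²).
R² + z² = 0.002172 + 0.0102 = 0.01237 m²; raised to 3/2 gives 1.38×10⁻³ m³.
I = 2 × 4.72×10⁻⁶ × 1.38×10⁻³ / (1.26×10⁻⁶ × 0.002172) = 4.76 A.

I ≈ 4.76 A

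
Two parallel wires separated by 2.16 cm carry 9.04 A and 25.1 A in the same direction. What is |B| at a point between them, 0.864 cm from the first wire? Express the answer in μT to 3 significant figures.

B ≈ 178 μT

Each long wire gives B = μ₀I/(2πd). Distances are d₁ = 0.00864 m and d₂ = 0.01296 m.
B₁ = 2.09×10⁻⁴ T, B₂ = 3.87×10⁻⁴ T.
Between parallel currents the two contributions point in opposite directions, so they subtract. B = |B₁ − B₂| = |2.09×10⁻⁴ − 3.87×10⁻⁴| = 1.78×10⁻⁴ T.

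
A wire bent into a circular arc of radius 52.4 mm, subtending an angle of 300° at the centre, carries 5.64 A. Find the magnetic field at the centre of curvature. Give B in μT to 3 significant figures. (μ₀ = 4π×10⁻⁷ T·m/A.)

B ≈ 56.4 μT

The Biot–Savart field of a circular arc at its centre is B = μ₀Iφ/(4πR), with φ = 5.236 rad.
B = (4π×10⁻⁷ × 5.64 × 5.236) / (4π × 0.0524) = 5.64×10⁻⁵ T.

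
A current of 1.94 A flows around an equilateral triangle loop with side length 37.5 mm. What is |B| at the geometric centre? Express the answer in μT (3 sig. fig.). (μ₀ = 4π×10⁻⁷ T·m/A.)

Each side is a finite straight segment at perpendicular distance d = a/(2 tan(π/3)) = 0.01083 m from the centre, with end-angles ±π/3.
One side contributes B₁ = (μ₀I/4πd)·2 sin(π/3) = 3.10×10⁻⁵ T.
All 3 sides add in the same direction: B = 3 × 3.10×10⁻⁵ = 9.31×10⁻⁵ T.

B ≈ 93.1 μT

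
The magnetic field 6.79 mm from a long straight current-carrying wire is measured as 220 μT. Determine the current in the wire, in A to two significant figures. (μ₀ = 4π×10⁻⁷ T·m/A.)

I ≈ 7.5 A

For a long straight wire B = μ₀I/(2πd), so I = 2πdB/μ₀.
I = 2π × 0.00679 × 2.20×10⁻⁴ / (4π×10⁻⁷) = 7.47 A.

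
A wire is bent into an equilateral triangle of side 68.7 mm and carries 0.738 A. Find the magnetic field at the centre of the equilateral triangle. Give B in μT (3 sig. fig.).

B ≈ 19.3 μT

Each side is a finite straight segment at perpendicular distance d = a/(2 tan(π/3)) = 0.01983 m from the centre, with end-angles ±π/3.
One side contributes B₁ = (μ₀I/4πd)·2 sin(π/3) = 6.45×10⁻⁶ T.
All 3 sides add in the same direction: B = 3 × 6.45×10⁻⁶ = 1.93×10⁻⁵ T.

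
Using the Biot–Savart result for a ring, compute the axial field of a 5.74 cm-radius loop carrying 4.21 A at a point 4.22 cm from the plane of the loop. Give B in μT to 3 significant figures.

B ≈ 24.1 μT

On the axis of a circular loop, B = μ₀IR² / [2(R²+z²)^(3/2)].
R² + z² = (0.0574)² + (0.0422)² = 0.005076 m², and (R²+z²)^(3/2) = 3.62×10⁻⁴ m³.
B = (4π×10⁻⁷ × 4.21 × 0.003295) / (2 × 3.62×10⁻⁴) = 2.41×10⁻⁵ T.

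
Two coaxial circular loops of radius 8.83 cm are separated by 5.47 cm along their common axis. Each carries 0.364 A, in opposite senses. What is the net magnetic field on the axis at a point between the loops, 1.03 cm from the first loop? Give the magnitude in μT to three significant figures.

B ≈ 0.691 μT

Each loop contributes B = μ₀IR²/[2(R²+z²)^(3/2)] on the axis, with z measured from that loop.
Loop 1 (z = 0.0103 m): B₁ = 2.54×10⁻⁶ T. Loop 2 (z = 0.0444 m): B₂ = 1.85×10⁻⁶ T.
The fields oppose: B = |B₁ − B₂| = 6.91×10⁻⁷ T.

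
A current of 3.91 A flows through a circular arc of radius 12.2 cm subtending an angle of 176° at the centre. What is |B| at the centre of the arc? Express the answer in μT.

The Biot–Savart field of a circular arc at its centre is B = μ₀Iφ/(4πR), with φ = 3.072 rad.
B = (4π×10⁻⁷ × 3.91 × 3.072) / (4π × 0.122) = 9.84×10⁻⁶ T.

B ≈ 9.84 μT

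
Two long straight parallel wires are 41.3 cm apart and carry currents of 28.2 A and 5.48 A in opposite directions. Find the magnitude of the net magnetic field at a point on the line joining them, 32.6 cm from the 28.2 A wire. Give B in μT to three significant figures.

Each long wire gives B = μ₀I/(2πd). Distances are d₁ = 0.326 m and d₂ = 0.087 m.
B₁ = 1.73×10⁻⁵ T, B₂ = 1.26×10⁻⁵ T.
Between antiparallel currents both contributions point the same way, so they add. B = B₁ + B₂ = 1.73×10⁻⁵ + 1.26×10⁻⁵ = 2.99×10⁻⁵ T.

B ≈ 29.9 μT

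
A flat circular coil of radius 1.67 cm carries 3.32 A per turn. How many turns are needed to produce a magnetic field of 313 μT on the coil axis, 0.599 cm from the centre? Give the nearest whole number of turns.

N = 3

For an N-turn coil, B = Nμ₀IR²/[2(R²+z²)^(3/2)]. A single turn gives B₁ = 1.04×10⁻⁴ T with R = 0.0167 m, z = 0.00599 m.
N = B/B₁ = 3.13×10⁻⁴ / 1.04×10⁻⁴ = 3.00.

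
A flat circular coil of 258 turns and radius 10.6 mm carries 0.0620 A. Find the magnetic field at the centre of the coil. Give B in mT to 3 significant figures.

For an N-turn flat coil, B = Nμ₀I/(2R) with R = 0.0106 m.
B = 258 × 3.68×10⁻⁶ T = 9.48×10⁻⁴ T.

B ≈ 0.948 mT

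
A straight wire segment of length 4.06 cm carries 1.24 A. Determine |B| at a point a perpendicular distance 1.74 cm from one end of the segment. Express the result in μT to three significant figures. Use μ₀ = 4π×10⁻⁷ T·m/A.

For a finite straight segment, B = (μ₀I/4πd)(sinθ₁ + sinθ₂), where θ₁, θ₂ are the angles from the perpendicular to each end.
The perpendicular foot is at one end, so the two end-offsets along the wire are 0 and L = 0.0406 m.
sinθ₁ = 0/√(0²+0.0174²) = 0.0000; sinθ₂ = 0.0406/√(0.0406²+0.0174²) = 0.9191.
B = (4π×10⁻⁷ × 1.24) / (4π × 0.0174) × (0.0000 + 0.9191) = 6.55×10⁻⁶ T.

B ≈ 6.55 μT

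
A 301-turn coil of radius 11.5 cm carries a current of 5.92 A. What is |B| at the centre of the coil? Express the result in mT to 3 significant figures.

For an N-turn flat coil, B = Nμ₀I/(2R) with R = 0.115 m.
B = 301 × 3.23×10⁻⁵ T = 9.74×10⁻³ T.

B ≈ 9.74 mT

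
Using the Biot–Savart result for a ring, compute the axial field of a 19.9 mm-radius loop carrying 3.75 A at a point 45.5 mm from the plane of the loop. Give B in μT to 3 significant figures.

B ≈ 7.62 μT

On the axis of a circular loop, B = μ₀IR² / [2(R²+z²)^(3/2)].
R² + z² = (0.0199)² + (0.0455)² = 0.002466 m², and (R²+z²)^(3/2) = 1.22×10⁻⁴ m³.
B = (4π×10⁻⁷ × 3.75 × 0.000396) / (2 × 1.22×10⁻⁴) = 7.62×10⁻⁶ T.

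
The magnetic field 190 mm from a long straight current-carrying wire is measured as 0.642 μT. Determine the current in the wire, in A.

For a long straight wire B = μ₀I/(2πd), so I = 2πdB/μ₀.
I = 2π × 0.19 × 6.42×10⁻⁷ / (4π×10⁻⁷) = 0.610 A.

I ≈ 0.610 A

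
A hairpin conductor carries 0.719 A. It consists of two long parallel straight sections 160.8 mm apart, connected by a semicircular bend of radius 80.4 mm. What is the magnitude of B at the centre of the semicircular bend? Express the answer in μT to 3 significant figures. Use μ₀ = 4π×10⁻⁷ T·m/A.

The semicircular arc contributes B_arc = μ₀I·π/(4πR) = μ₀I/(4R) = 2.81×10⁻⁶ T.
Each semi-infinite lead is at perpendicular distance R = 0.0804 m from the centre, with the perpendicular foot at its near end, so it contributes μ₀I/(4πR); both point the same way, together 1.79×10⁻⁶ T.
Arc and leads all point the same direction: B = 2.81×10⁻⁶ + 1.79×10⁻⁶ = 4.60×10⁻⁶ T.

B ≈ 4.60 μT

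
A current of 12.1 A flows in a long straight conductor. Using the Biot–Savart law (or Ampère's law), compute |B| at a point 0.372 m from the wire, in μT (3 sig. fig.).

B ≈ 6.51 μT

For an infinitely long straight wire, B = μ₀I/(2πd).
B = (4π×10⁻⁷ × 12.1) / (2π × 0.372) = 6.51×10⁻⁶ T.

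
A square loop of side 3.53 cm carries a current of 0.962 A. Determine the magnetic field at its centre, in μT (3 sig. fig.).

Each side is a finite straight segment at perpendicular distance d = a/(2 tan(π/4)) = 0.01765 m from the centre, with end-angles ±π/4.
One side contributes B₁ = (μ₀I/4πd)·2 sin(π/4) = 7.71×10⁻⁶ T.
All 4 sides add in the same direction: B = 4 × 7.71×10⁻⁶ = 3.08×10⁻⁵ T.

B ≈ 30.8 μT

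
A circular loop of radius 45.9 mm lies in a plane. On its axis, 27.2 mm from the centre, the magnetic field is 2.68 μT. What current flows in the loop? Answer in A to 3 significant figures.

I ≈ 0.307 A

On the axis of a loop, B = μ₀IR²/[2(R²+z²)^(3/2)], so I = 2B(R²+z²)^(3/2)/(μ₀R²).
R² + z² = 0.002107 + 0.0007398 = 0.002847 m²; raised to 3/2 gives 1.52×10⁻⁴ m³.
I = 2 × 2.68×10⁻⁶ × 1.52×10⁻⁴ / (1.26×10⁻⁶ × 0.002107) = 0.307 A.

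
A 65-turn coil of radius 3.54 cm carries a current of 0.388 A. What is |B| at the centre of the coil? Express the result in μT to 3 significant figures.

B ≈ 448 μT

For an N-turn flat coil, B = Nμ₀I/(2R) with R = 0.0354 m.
B = 65 × 6.89×10⁻⁶ T = 4.48×10⁻⁴ T.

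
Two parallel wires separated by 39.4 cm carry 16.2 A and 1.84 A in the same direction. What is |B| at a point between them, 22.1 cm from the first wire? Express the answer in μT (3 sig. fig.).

B ≈ 12.5 μT

Each long wire gives B = μ₀I/(2πd). Distances are d₁ = 0.221 m and d₂ = 0.173 m.
B₁ = 1.47×10⁻⁵ T, B₂ = 2.13×10⁻⁶ T.
Between parallel currents the two contributions point in opposite directions, so they subtract. B = |B₁ − B₂| = |1.47×10⁻⁵ − 2.13×10⁻⁶| = 1.25×10⁻⁵ T.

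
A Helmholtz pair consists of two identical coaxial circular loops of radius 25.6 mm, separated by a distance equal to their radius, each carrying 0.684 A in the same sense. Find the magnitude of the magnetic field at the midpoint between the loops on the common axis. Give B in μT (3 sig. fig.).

B ≈ 24.0 μT

Each loop contributes B = μ₀IR²/[2(R²+z²)^(3/2)] on the axis, with z measured from that loop.
Loop 1 (z = 0.0128 m): B₁ = 1.20×10⁻⁵ T. Loop 2 (z = 0.0128 m): B₂ = 1.20×10⁻⁵ T.
The fields add: B = B₁ + B₂ = 2.40×10⁻⁵ T.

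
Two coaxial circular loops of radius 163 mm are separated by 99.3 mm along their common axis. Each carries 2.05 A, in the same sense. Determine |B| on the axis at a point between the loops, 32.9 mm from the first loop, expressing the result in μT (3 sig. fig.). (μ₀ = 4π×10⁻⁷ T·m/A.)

Each loop contributes B = μ₀IR²/[2(R²+z²)^(3/2)] on the axis, with z measured from that loop.
Loop 1 (z = 0.0329 m): B₁ = 7.44×10⁻⁶ T. Loop 2 (z = 0.0664 m): B₂ = 6.28×10⁻⁶ T.
The fields add: B = B₁ + B₂ = 1.37×10⁻⁵ T.

B ≈ 13.7 μT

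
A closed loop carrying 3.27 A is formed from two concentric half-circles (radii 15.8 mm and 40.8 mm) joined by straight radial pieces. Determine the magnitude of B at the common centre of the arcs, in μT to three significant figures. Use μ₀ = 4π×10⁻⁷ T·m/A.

B ≈ 39.8 μT

The radial connectors point toward the centre, so dl × r̂ = 0 and they contribute nothing.
Each semicircle gives μ₀I/(4R): inner arc 6.50×10⁻⁵ T, outer arc 2.52×10⁻⁵ T.
The two arcs carry current in opposite angular senses, so their fields oppose: B = |6.50×10⁻⁵ − 2.52×10⁻⁵| = 3.98×10⁻⁵ T.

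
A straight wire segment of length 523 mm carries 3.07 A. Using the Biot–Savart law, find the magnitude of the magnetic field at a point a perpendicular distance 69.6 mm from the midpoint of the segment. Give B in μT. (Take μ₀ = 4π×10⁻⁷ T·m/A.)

B ≈ 8.53 μT

For a finite straight segment, B = (μ₀I/4πd)(sinθ₁ + sinθ₂), where θ₁, θ₂ are the angles from the perpendicular to each end.
The perpendicular from the point meets the wire at its midpoint, so each end is L/2 = 0.2615 m away along the wire.
sinθ₁ = 0.2615/√(0.2615²+0.0696²) = 0.9664; sinθ₂ = 0.2615/√(0.2615²+0.0696²) = 0.9664.
B = (4π×10⁻⁷ × 3.07) / (4π × 0.0696) × (0.9664 + 0.9664) = 8.53×10⁻⁶ T.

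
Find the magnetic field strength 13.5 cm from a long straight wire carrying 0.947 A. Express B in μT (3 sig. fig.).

For an infinitely long straight wire, B = μ₀I/(2πd).
B = (4π×10⁻⁷ × 0.947) / (2π × 0.135) = 1.40×10⁻⁶ T.

B ≈ 1.40 μT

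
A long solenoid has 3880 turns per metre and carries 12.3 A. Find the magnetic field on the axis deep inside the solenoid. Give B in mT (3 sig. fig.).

Inside a long solenoid, B = μ₀nI with n = 3880 turns/m.
B = 4π×10⁻⁷ × 3880 × 12.3 = 6.00×10⁻² T.

B ≈ 60.0 mT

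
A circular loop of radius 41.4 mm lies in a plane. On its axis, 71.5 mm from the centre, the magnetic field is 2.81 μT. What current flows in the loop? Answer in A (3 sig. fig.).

On the axis of a loop, B = μ₀IR²/[2(R²+z²)^(3/2)], so I = 2B(R²+z²)^(3/2)/(μ₀R²).
R² + z² = 0.001714 + 0.005112 = 0.006826 m²; raised to 3/2 gives 5.64×10⁻⁴ m³.
I = 2 × 2.81×10⁻⁶ × 5.64×10⁻⁴ / (1.26×10⁻⁶ × 0.001714) = 1.47 A.

I ≈ 1.47 A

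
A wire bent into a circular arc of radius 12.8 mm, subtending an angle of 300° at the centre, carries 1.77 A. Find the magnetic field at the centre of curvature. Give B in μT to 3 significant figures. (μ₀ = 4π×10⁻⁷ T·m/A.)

The Biot–Savart field of a circular arc at its centre is B = μ₀Iφ/(4πR), with φ = 5.236 rad.
B = (4π×10⁻⁷ × 1.77 × 5.236) / (4π × 0.0128) = 7.24×10⁻⁵ T.

B ≈ 72.4 μT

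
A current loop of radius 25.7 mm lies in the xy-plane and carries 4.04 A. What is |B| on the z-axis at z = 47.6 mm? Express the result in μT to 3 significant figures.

On the axis of a circular loop, B = μ₀IR² / [2(R²+z²)^(3/2)].
R² + z² = (0.0257)² + (0.0476)² = 0.002926 m², and (R²+z²)^(3/2) = 1.58×10⁻⁴ m³.
B = (4π×10⁻⁷ × 4.04 × 0.0006605) / (2 × 1.58×10⁻⁴) = 1.06×10⁻⁵ T.

B ≈ 10.6 μT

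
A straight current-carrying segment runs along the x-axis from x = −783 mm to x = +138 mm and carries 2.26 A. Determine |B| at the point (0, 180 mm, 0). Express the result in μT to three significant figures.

For a finite straight segment, B = (μ₀I/4πd)(sinθ₁ + sinθ₂), where θ₁, θ₂ are the angles from the perpendicular to each end.
The perpendicular distance is d = 0.18 m; the end-offsets along the wire are a = 0.783 m and b = 0.138 m.
sinθ₁ = 0.783/√(0.783²+0.18²) = 0.9746; sinθ₂ = 0.138/√(0.138²+0.18²) = 0.6084.
B = (4π×10⁻⁷ × 2.26) / (4π × 0.18) × (0.9746 + 0.6084) = 1.99×10⁻⁶ T.

B ≈ 1.99 μT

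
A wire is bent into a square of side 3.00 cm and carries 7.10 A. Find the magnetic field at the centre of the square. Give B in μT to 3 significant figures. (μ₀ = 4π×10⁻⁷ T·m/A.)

Each side is a finite straight segment at perpendicular distance d = a/(2 tan(π/4)) = 0.015 m from the centre, with end-angles ±π/4.
One side contributes B₁ = (μ₀I/4πd)·2 sin(π/4) = 6.69×10⁻⁵ T.
All 4 sides add in the same direction: B = 4 × 6.69×10⁻⁵ = 2.68×10⁻⁴ T.

B ≈ 268 μT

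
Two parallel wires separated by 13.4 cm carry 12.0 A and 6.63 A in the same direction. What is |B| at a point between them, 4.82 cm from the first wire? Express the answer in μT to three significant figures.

Each long wire gives B = μ₀I/(2πd). Distances are d₁ = 0.0482 m and d₂ = 0.0858 m.
B₁ = 4.98×10⁻⁵ T, B₂ = 1.55×10⁻⁵ T.
Between parallel currents the two contributions point in opposite directions, so they subtract. B = |B₁ − B₂| = |4.98×10⁻⁵ − 1.55×10⁻⁵| = 3.43×10⁻⁵ T.

B ≈ 34.3 μT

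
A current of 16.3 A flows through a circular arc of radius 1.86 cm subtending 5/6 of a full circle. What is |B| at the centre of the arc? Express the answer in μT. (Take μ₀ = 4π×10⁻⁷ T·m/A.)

The Biot–Savart field of a circular arc at its centre is B = μ₀Iφ/(4πR), with φ = 5.236 rad.
B = (4π×10⁻⁷ × 16.3 × 5.236) / (4π × 0.0186) = 4.59×10⁻⁴ T.

B ≈ 459 μT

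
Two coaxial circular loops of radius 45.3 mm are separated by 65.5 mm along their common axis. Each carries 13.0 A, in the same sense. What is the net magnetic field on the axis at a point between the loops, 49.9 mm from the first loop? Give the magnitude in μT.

B ≈ 207 μT

Each loop contributes B = μ₀IR²/[2(R²+z²)^(3/2)] on the axis, with z measured from that loop.
Loop 1 (z = 0.0499 m): B₁ = 5.48×10⁻⁵ T. Loop 2 (z = 0.0156 m): B₂ = 1.52×10⁻⁴ T.
The fields add: B = B₁ + B₂ = 2.07×10⁻⁴ T.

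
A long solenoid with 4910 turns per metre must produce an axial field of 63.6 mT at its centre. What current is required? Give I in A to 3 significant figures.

I ≈ 10.3 A

Inside a long solenoid B = μ₀nI with n = 4910 m⁻¹, so I = B/(μ₀n).
I = 6.36×10⁻² / (4π×10⁻⁷ × 4910) = 10.3 A.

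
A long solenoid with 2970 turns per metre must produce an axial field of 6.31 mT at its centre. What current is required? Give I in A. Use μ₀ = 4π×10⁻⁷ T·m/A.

I ≈ 1.69 A

Inside a long solenoid B = μ₀nI with n = 2970 m⁻¹, so I = B/(μ₀n).
I = 6.31×10⁻³ / (4π×10⁻⁷ × 2970) = 1.69 A.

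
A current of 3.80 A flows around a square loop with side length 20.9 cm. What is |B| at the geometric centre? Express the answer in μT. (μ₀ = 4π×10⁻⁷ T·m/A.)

B ≈ 20.6 μT

Each side is a finite straight segment at perpendicular distance d = a/(2 tan(π/4)) = 0.1045 m from the centre, with end-angles ±π/4.
One side contributes B₁ = (μ₀I/4πd)·2 sin(π/4) = 5.14×10⁻⁶ T.
All 4 sides add in the same direction: B = 4 × 5.14×10⁻⁶ = 2.06×10⁻⁵ T.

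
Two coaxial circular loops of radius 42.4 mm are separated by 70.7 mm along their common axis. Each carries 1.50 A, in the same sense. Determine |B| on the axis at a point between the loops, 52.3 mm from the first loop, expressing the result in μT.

Each loop contributes B = μ₀IR²/[2(R²+z²)^(3/2)] on the axis, with z measured from that loop.
Loop 1 (z = 0.0523 m): B₁ = 5.55×10⁻⁶ T. Loop 2 (z = 0.0184 m): B₂ = 1.72×10⁻⁵ T.
The fields add: B = B₁ + B₂ = 2.27×10⁻⁵ T.

B ≈ 22.7 μT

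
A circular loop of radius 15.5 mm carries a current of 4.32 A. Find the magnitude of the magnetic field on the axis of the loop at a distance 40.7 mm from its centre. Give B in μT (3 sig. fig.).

On the axis of a circular loop, B = μ₀IR² / [2(R²+z²)^(3/2)].
R² + z² = (0.0155)² + (0.0407)² = 0.001897 m², and (R²+z²)^(3/2) = 8.26×10⁻⁵ m³.
B = (4π×10⁻⁷ × 4.32 × 0.0002402) / (2 × 8.26×10⁻⁵) = 7.89×10⁻⁶ T.

B ≈ 7.89 μT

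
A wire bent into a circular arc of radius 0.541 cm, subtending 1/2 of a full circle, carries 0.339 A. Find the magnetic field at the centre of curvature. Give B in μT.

The Biot–Savart field of a circular arc at its centre is B = μ₀Iφ/(4πR), with φ = 3.142 rad.
B = (4π×10⁻⁷ × 0.339 × 3.142) / (4π × 0.00541) = 1.97×10⁻⁵ T.

B ≈ 19.7 μT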